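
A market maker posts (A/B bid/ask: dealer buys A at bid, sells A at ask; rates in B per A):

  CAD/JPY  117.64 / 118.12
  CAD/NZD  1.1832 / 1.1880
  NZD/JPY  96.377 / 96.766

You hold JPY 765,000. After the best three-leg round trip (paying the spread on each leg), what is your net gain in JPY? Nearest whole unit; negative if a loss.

Net profit: JPY 17,848

Best loop JPY → NZD → CAD → JPY:
JPY 765,000 ÷ 96.766 (buy NZD at ask) = NZD 7,905.67
NZD 7,905.67 ÷ 1.1880 (buy CAD at ask) = CAD 6,654.60
CAD 6,654.60 × 117.64 (sell CAD at bid) = JPY 782,848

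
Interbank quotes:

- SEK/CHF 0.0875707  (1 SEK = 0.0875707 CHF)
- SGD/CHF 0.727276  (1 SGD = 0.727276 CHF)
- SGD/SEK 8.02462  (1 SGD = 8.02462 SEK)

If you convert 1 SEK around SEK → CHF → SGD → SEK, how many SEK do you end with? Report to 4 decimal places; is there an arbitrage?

0.9662 (arbitrage exists)

Around SEK → CHF → SGD → SEK: 1 × 0.0875707 ÷ 0.727276 × 8.02462 = 0.966238
Product < 1; profitable direction is SEK → SGD → CHF → SEK.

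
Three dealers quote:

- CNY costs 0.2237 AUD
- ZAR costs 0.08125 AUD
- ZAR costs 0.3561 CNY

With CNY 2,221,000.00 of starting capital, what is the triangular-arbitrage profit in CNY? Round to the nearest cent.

Profit: CNY 44,343.01

Profitable loop is CNY → ZAR → AUD → CNY:
CNY 2,221,000.00 ÷ 0.3561 = ZAR 6,237,012.08
ZAR 6,237,012.08 × 0.08125 = AUD 506,757.23
AUD 506,757.23 ÷ 0.2237 = CNY 2,265,343.01
Profit = CNY 2,265,343.01 − CNY 2,221,000.00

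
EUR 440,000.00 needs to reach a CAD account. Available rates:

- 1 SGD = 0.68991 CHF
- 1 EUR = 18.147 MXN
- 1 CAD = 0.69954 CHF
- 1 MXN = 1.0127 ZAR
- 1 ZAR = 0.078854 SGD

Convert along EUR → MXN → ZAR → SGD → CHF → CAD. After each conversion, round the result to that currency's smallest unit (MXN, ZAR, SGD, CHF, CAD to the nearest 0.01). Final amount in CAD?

CAD 628,842.58

EUR 440,000.00 × 18.147 = MXN 7,984,680.00
MXN 7,984,680.00 × 1.0127 = ZAR 8,086,085.44
ZAR 8,086,085.44 × 0.078854 = SGD 637,620.18
SGD 637,620.18 × 0.68991 = CHF 439,900.54
CHF 439,900.54 ÷ 0.69954 = CAD 628,842.58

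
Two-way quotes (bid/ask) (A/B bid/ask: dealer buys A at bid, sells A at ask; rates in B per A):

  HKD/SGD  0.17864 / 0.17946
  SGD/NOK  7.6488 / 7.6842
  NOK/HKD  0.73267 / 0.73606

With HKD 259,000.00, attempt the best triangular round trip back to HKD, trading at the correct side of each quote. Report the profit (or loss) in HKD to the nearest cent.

Net profit: HKD 286.67

Best loop HKD → SGD → NOK → HKD:
HKD 259,000.00 × 0.17864 (sell HKD at bid) = SGD 46,267.76
SGD 46,267.76 × 7.6488 (sell SGD at bid) = NOK 353,892.84
NOK 353,892.84 × 0.73267 (sell NOK at bid) = HKD 259,286.67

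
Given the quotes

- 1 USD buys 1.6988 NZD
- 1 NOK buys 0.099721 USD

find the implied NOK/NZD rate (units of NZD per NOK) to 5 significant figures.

1 NOK × 0.099721 = 0.099721 USD
0.099721 USD × 1.6988 = 0.169406 NZD

NOK/NZD = 0.16941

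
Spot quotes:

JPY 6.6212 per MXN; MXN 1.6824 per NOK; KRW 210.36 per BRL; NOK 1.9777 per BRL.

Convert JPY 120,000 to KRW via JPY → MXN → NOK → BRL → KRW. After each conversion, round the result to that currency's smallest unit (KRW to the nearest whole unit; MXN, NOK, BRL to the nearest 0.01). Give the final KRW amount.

KRW 1,145,825

JPY 120,000 ÷ 6.6212 = MXN 18,123.60
MXN 18,123.60 ÷ 1.6824 = NOK 10,772.47
NOK 10,772.47 ÷ 1.9777 = BRL 5,446.97
BRL 5,446.97 × 210.36 = KRW 1,145,825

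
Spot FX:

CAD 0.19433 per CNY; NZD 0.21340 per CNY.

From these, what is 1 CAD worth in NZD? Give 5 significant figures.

CAD/NZD = 1.0981

1 CAD ÷ 0.19433 = 5.14589 CNY
5.14589 CNY × 0.21340 = 1.09813 NZD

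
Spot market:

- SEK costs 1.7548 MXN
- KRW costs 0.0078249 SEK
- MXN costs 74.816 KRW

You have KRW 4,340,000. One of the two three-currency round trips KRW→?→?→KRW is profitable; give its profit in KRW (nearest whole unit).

Profitable loop is KRW → SEK → MXN → KRW:
KRW 4,340,000 × 0.0078249 = SEK 33,960.07
SEK 33,960.07 × 1.7548 = MXN 59,593.12
MXN 59,593.12 × 74.816 = KRW 4,458,519
Profit = KRW 4,458,519 − KRW 4,340,000

Profit: KRW 118,519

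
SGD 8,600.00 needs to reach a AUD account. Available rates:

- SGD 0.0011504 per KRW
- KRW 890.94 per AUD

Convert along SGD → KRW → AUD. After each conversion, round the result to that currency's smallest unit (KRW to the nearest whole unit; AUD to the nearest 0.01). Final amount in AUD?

SGD 8,600.00 ÷ 0.0011504 = KRW 7,475,661
KRW 7,475,661 ÷ 890.94 = AUD 8,390.76

AUD 8,390.76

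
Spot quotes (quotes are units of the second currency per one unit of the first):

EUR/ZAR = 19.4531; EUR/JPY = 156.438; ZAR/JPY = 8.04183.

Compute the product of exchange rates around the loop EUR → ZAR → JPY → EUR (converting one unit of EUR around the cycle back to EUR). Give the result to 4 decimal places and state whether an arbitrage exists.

Around EUR → ZAR → JPY → EUR: 1 × 19.4531 × 8.04183 ÷ 156.438 = 1.000003
Product ≈ 1 (deviation 0.000%, within rounding noise).

1.0000 (no arbitrage)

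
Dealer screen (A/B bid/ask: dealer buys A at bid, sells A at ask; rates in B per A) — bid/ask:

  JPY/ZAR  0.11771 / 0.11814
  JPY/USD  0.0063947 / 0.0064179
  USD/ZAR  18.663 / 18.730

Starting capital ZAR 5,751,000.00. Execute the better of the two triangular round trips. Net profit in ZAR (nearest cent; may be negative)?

Best loop ZAR → JPY → USD → ZAR:
ZAR 5,751,000.00 ÷ 0.11814 (buy JPY at ask) = JPY 48,679,533
JPY 48,679,533 × 0.0063947 (sell JPY at bid) = USD 311,291.01
USD 311,291.01 × 18.663 (sell USD at bid) = ZAR 5,809,624.08

Net profit: ZAR 58,624.08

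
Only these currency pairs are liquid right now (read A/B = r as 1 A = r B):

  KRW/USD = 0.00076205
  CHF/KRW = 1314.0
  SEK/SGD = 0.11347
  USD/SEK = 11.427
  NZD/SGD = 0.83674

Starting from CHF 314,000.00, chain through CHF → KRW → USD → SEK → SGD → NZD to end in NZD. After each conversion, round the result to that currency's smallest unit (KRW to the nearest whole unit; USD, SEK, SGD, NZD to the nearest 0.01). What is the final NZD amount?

CHF 314,000.00 × 1314.0 = KRW 412,596,000
KRW 412,596,000 × 0.00076205 = USD 314,418.78
USD 314,418.78 × 11.427 = SEK 3,592,863.40
SEK 3,592,863.40 × 0.11347 = SGD 407,682.21
SGD 407,682.21 ÷ 0.83674 = NZD 487,226.87

NZD 487,226.87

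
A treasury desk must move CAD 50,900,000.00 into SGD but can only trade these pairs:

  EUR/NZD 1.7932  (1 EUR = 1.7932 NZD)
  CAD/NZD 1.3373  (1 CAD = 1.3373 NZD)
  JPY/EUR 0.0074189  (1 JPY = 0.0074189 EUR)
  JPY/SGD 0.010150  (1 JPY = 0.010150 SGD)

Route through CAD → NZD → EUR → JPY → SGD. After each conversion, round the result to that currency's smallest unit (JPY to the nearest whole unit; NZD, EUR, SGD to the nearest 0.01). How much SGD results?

SGD 51,933,120.85

CAD 50,900,000.00 × 1.3373 = NZD 68,068,570.00
NZD 68,068,570.00 ÷ 1.7932 = EUR 37,959,273.92
EUR 37,959,273.92 ÷ 0.0074189 = JPY 5,116,563,631
JPY 5,116,563,631 × 0.010150 = SGD 51,933,120.85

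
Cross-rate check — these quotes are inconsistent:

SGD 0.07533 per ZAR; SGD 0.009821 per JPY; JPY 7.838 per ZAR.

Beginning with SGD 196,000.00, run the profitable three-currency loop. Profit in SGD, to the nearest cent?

Profitable loop is SGD → ZAR → JPY → SGD:
SGD 196,000.00 ÷ 0.07533 = ZAR 2,601,885.04
ZAR 2,601,885.04 × 7.838 = JPY 20,393,575
JPY 20,393,575 × 0.009821 = SGD 200,285.30
Profit = SGD 200,285.30 − SGD 196,000.00

Profit: SGD 4,285.30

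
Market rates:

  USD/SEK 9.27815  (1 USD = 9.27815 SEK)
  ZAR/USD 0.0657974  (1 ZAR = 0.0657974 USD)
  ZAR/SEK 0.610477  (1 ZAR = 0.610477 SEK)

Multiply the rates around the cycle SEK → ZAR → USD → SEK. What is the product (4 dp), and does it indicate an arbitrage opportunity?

Around SEK → ZAR → USD → SEK: 1 ÷ 0.610477 × 0.0657974 × 9.27815 = 1.000002
Product ≈ 1 (deviation 0.000%, within rounding noise).

1.0000 (no arbitrage)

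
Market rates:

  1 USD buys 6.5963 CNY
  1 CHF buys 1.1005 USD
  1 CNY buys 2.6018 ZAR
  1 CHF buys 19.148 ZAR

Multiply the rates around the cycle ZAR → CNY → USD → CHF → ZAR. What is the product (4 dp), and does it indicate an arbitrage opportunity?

Around ZAR → CNY → USD → CHF → ZAR: 1 ÷ 2.6018 ÷ 6.5963 ÷ 1.1005 × 19.148 = 1.013816
Product > 1; profitable direction is ZAR → CNY → USD → CHF → ZAR.

1.0138 (arbitrage exists)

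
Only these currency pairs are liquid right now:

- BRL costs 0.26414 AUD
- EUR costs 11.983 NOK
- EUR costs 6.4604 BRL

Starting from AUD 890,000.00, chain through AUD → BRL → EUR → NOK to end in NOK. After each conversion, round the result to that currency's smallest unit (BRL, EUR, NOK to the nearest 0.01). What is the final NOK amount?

NOK 6,249,740.48

AUD 890,000.00 ÷ 0.26414 = BRL 3,369,425.30
BRL 3,369,425.30 ÷ 6.4604 = EUR 521,550.57
EUR 521,550.57 × 11.983 = NOK 6,249,740.48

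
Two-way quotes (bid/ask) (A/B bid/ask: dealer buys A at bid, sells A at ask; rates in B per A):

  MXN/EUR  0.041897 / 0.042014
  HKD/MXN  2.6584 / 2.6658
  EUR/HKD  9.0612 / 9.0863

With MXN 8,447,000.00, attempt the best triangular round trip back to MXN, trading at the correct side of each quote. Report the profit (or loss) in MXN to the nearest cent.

Net profit: MXN 77,942.64

Best loop MXN → EUR → HKD → MXN:
MXN 8,447,000.00 × 0.041897 (sell MXN at bid) = EUR 353,903.96
EUR 353,903.96 × 9.0612 (sell EUR at bid) = HKD 3,206,794.55
HKD 3,206,794.55 × 2.6584 (sell HKD at bid) = MXN 8,524,942.64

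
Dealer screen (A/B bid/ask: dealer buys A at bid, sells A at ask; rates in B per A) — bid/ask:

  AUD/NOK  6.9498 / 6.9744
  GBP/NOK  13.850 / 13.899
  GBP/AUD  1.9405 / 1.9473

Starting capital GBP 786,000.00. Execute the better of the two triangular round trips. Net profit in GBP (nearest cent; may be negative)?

Best loop GBP → NOK → AUD → GBP:
GBP 786,000.00 × 13.850 (sell GBP at bid) = NOK 10,886,100.00
NOK 10,886,100.00 ÷ 6.9744 (buy AUD at ask) = AUD 1,560,865.45
AUD 1,560,865.45 ÷ 1.9473 (buy GBP at ask) = GBP 801,553.66

Net profit: GBP 15,553.66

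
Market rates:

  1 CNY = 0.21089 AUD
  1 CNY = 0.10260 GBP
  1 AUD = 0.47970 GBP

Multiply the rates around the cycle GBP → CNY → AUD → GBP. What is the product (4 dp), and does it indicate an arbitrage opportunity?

0.9860 (arbitrage exists)

Around GBP → CNY → AUD → GBP: 1 ÷ 0.10260 × 0.21089 × 0.47970 = 0.986003
Product < 1; profitable direction is GBP → AUD → CNY → GBP.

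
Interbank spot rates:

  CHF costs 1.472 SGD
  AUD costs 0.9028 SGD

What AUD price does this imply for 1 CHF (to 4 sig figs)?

CHF/AUD = 1.630

1 CHF × 1.472 = 1.472 SGD
1.472 SGD ÷ 0.9028 = 1.63048 AUD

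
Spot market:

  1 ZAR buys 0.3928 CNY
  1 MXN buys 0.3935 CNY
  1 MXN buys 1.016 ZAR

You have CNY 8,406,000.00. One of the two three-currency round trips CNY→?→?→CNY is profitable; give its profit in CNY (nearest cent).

Profit: CNY 119,303.25

Profitable loop is CNY → MXN → ZAR → CNY:
CNY 8,406,000.00 ÷ 0.3935 = MXN 21,362,134.69
MXN 21,362,134.69 × 1.016 = ZAR 21,703,928.84
ZAR 21,703,928.84 × 0.3928 = CNY 8,525,303.25
Profit = CNY 8,525,303.25 − CNY 8,406,000.00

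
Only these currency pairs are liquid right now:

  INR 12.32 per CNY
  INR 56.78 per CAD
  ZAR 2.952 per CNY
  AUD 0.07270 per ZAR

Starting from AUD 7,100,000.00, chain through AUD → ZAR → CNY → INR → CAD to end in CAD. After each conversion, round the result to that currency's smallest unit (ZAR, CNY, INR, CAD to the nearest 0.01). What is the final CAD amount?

CAD 7,178,321.48

AUD 7,100,000.00 ÷ 0.07270 = ZAR 97,661,623.11
ZAR 97,661,623.11 ÷ 2.952 = CNY 33,083,205.66
CNY 33,083,205.66 × 12.32 = INR 407,585,093.73
INR 407,585,093.73 ÷ 56.78 = CAD 7,178,321.48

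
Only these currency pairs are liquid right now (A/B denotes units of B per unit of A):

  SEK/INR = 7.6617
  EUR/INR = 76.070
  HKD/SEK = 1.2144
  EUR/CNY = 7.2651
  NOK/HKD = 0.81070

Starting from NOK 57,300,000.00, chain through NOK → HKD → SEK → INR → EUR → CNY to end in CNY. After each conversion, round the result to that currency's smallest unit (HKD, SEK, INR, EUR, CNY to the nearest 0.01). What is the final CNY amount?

NOK 57,300,000.00 × 0.81070 = HKD 46,453,110.00
HKD 46,453,110.00 × 1.2144 = SEK 56,412,656.78
SEK 56,412,656.78 × 7.6617 = INR 432,216,852.45
INR 432,216,852.45 ÷ 76.070 = EUR 5,681,830.58
EUR 5,681,830.58 × 7.2651 = CNY 41,279,067.35

CNY 41,279,067.35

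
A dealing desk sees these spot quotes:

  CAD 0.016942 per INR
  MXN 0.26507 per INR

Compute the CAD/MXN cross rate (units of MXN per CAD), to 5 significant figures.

1 CAD ÷ 0.016942 = 59.0249 INR
59.0249 INR × 0.26507 = 15.6457 MXN

CAD/MXN = 15.646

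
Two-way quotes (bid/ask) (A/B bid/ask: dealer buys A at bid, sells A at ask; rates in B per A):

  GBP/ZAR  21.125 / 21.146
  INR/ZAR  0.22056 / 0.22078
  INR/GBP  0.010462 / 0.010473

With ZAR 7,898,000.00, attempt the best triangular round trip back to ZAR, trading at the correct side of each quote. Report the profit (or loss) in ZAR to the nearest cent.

Best loop ZAR → INR → GBP → ZAR:
ZAR 7,898,000.00 ÷ 0.22078 (buy INR at ask) = INR 35,773,167.86
INR 35,773,167.86 × 0.010462 (sell INR at bid) = GBP 374,258.88
GBP 374,258.88 × 21.125 (sell GBP at bid) = ZAR 7,906,218.89

Net profit: ZAR 8,218.89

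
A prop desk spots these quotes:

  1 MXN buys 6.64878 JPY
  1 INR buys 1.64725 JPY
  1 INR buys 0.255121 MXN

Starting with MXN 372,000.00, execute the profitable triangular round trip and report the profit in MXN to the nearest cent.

Profit: MXN 11,064.23

Profitable loop is MXN → JPY → INR → MXN:
MXN 372,000.00 × 6.64878 = JPY 2,473,346
JPY 2,473,346 ÷ 1.64725 = INR 1,501,500.17
INR 1,501,500.17 × 0.255121 = MXN 383,064.23
Profit = MXN 383,064.23 − MXN 372,000.00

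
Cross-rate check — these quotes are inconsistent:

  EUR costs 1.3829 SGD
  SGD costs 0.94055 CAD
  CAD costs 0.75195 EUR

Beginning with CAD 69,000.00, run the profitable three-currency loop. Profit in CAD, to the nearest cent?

Profit: CAD 1,548.45

Profitable loop is CAD → SGD → EUR → CAD:
CAD 69,000.00 ÷ 0.94055 = SGD 73,361.33
SGD 73,361.33 ÷ 1.3829 = EUR 53,048.91
EUR 53,048.91 ÷ 0.75195 = CAD 70,548.45
Profit = CAD 70,548.45 − CAD 69,000.00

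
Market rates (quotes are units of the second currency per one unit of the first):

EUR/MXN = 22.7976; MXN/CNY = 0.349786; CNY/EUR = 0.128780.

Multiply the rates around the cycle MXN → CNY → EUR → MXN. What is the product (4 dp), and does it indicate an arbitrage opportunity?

Around MXN → CNY → EUR → MXN: 1 × 0.349786 × 0.128780 × 22.7976 = 1.026928
Product > 1; profitable direction is MXN → CNY → EUR → MXN.

1.0269 (arbitrage exists)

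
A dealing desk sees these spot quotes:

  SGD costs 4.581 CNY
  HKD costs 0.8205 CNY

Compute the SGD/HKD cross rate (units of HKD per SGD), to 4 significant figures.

1 SGD × 4.581 = 4.581 CNY
4.581 CNY ÷ 0.8205 = 5.58318 HKD

SGD/HKD = 5.583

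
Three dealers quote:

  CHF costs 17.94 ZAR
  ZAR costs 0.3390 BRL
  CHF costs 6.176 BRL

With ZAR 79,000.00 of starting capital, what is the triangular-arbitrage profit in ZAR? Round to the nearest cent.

Profit: ZAR 1,225.46

Profitable loop is ZAR → CHF → BRL → ZAR:
ZAR 79,000.00 ÷ 17.94 = CHF 4,403.57
CHF 4,403.57 × 6.176 = BRL 27,196.43
BRL 27,196.43 ÷ 0.3390 = ZAR 80,225.46
Profit = ZAR 80,225.46 − ZAR 79,000.00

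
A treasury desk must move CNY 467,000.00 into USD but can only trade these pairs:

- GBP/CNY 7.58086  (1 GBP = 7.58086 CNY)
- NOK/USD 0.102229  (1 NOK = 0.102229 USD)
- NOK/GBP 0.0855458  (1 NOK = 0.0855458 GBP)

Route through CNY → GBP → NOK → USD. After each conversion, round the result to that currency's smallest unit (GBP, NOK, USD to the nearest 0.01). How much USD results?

USD 73,616.27

CNY 467,000.00 ÷ 7.58086 = GBP 61,602.51
GBP 61,602.51 ÷ 0.0855458 = NOK 720,111.45
NOK 720,111.45 × 0.102229 = USD 73,616.27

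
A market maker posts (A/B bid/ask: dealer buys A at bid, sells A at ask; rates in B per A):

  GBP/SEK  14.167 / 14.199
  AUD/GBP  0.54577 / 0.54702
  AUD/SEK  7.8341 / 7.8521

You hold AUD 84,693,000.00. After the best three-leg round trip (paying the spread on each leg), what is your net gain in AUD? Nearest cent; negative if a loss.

Net profit: AUD 730,165.96

Best loop AUD → SEK → GBP → AUD:
AUD 84,693,000.00 × 7.8341 (sell AUD at bid) = SEK 663,493,431.30
SEK 663,493,431.30 ÷ 14.199 (buy GBP at ask) = GBP 46,728,180.25
GBP 46,728,180.25 ÷ 0.54702 (buy AUD at ask) = AUD 85,423,165.96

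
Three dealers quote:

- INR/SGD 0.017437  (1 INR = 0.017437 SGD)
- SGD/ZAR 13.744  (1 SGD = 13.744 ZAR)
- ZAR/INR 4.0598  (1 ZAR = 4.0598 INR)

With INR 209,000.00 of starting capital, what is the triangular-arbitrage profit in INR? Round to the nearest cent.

Profitable loop is INR → ZAR → SGD → INR:
INR 209,000.00 ÷ 4.0598 = ZAR 51,480.37
ZAR 51,480.37 ÷ 13.744 = SGD 3,745.66
SGD 3,745.66 ÷ 0.017437 = INR 214,811.11
Profit = INR 214,811.11 − INR 209,000.00

Profit: INR 5,811.11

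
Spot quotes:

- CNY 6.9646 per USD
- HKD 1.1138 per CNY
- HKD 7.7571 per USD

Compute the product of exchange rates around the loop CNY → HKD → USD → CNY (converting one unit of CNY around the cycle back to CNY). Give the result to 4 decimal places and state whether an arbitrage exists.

Around CNY → HKD → USD → CNY: 1 × 1.1138 ÷ 7.7571 × 6.9646 = 1.000009
Product ≈ 1 (deviation 0.001%, within rounding noise).

1.0000 (no arbitrage)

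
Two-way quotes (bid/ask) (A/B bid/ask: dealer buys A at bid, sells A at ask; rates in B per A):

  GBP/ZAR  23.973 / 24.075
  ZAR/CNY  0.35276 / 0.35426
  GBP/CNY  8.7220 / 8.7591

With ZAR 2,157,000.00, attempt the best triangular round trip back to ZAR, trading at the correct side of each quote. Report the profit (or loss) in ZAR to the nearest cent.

Net profit: ZAR 48,859.33

Best loop ZAR → GBP → CNY → ZAR:
ZAR 2,157,000.00 ÷ 24.075 (buy GBP at ask) = GBP 89,595.02
GBP 89,595.02 × 8.7220 (sell GBP at bid) = CNY 781,447.73
CNY 781,447.73 ÷ 0.35426 (buy ZAR at ask) = ZAR 2,205,859.33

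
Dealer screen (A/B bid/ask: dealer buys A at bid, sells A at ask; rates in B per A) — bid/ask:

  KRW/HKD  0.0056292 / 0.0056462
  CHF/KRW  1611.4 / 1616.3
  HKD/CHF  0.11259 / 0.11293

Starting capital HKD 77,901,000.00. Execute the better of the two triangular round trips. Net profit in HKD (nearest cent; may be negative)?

Best loop HKD → CHF → KRW → HKD:
HKD 77,901,000.00 × 0.11259 (sell HKD at bid) = CHF 8,770,873.59
CHF 8,770,873.59 × 1611.4 (sell CHF at bid) = KRW 14,133,385,703
KRW 14,133,385,703 × 0.0056292 (sell KRW at bid) = HKD 79,559,654.80

Net profit: HKD 1,658,654.80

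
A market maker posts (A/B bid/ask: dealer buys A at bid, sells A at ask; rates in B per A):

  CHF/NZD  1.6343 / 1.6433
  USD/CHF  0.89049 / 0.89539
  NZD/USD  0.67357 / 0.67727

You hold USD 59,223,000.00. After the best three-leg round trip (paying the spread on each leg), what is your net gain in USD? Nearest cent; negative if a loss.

Best loop USD → NZD → CHF → USD:
USD 59,223,000.00 ÷ 0.67727 (buy NZD at ask) = NZD 87,443,707.83
NZD 87,443,707.83 ÷ 1.6433 (buy CHF at ask) = CHF 53,212,260.59
CHF 53,212,260.59 ÷ 0.89539 (buy USD at ask) = USD 59,429,143.27

Net profit: USD 206,143.27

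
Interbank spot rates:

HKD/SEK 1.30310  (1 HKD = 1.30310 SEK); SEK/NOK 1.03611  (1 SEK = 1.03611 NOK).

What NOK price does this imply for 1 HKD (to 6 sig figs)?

1 HKD × 1.30310 = 1.3031 SEK
1.3031 SEK × 1.03611 = 1.35015 NOK

HKD/NOK = 1.35015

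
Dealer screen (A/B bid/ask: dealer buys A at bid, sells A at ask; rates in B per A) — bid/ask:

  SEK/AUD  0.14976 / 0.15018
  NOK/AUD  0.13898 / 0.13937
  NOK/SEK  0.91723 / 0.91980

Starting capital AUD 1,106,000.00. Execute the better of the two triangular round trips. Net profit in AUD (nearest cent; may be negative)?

Net profit: AUD 6,761.08

Best loop AUD → SEK → NOK → AUD:
AUD 1,106,000.00 ÷ 0.15018 (buy SEK at ask) = SEK 7,364,495.94
SEK 7,364,495.94 ÷ 0.91980 (buy NOK at ask) = NOK 8,006,627.46
NOK 8,006,627.46 × 0.13898 (sell NOK at bid) = AUD 1,112,761.08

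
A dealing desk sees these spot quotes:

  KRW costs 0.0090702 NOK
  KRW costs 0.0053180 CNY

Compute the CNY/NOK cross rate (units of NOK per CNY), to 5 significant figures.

1 CNY ÷ 0.0053180 = 188.041 KRW
188.041 KRW × 0.0090702 = 1.70557 NOK

CNY/NOK = 1.7056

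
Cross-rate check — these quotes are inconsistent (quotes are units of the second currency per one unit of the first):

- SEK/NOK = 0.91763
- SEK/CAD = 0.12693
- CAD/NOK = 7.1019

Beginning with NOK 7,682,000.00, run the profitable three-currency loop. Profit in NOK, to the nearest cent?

Profit: NOK 137,933.74

Profitable loop is NOK → CAD → SEK → NOK:
NOK 7,682,000.00 ÷ 7.1019 = CAD 1,081,682.37
CAD 1,081,682.37 ÷ 0.12693 = SEK 8,521,881.09
SEK 8,521,881.09 × 0.91763 = NOK 7,819,933.74
Profit = NOK 7,819,933.74 − NOK 7,682,000.00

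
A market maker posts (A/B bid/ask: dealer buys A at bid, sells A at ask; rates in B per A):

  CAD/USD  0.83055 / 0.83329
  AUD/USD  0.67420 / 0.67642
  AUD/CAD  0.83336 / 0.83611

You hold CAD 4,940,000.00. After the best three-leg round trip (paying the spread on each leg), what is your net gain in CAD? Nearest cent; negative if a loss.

Net profit: CAD 114,857.80

Best loop CAD → USD → AUD → CAD:
CAD 4,940,000.00 × 0.83055 (sell CAD at bid) = USD 4,102,917.00
USD 4,102,917.00 ÷ 0.67642 (buy AUD at ask) = AUD 6,065,635.26
AUD 6,065,635.26 × 0.83336 (sell AUD at bid) = CAD 5,054,857.80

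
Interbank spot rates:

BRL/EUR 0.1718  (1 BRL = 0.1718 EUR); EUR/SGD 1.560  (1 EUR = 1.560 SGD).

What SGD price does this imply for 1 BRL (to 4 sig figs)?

1 BRL × 0.1718 = 0.1718 EUR
0.1718 EUR × 1.560 = 0.268008 SGD

BRL/SGD = 0.2680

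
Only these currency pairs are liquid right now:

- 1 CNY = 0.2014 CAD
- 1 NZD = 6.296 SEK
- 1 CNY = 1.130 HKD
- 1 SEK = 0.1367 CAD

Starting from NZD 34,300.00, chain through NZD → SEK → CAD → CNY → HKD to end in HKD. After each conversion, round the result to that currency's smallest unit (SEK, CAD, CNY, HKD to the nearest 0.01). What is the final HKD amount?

HKD 165,632.81

NZD 34,300.00 × 6.296 = SEK 215,952.80
SEK 215,952.80 × 0.1367 = CAD 29,520.75
CAD 29,520.75 ÷ 0.2014 = CNY 146,577.71
CNY 146,577.71 × 1.130 = HKD 165,632.81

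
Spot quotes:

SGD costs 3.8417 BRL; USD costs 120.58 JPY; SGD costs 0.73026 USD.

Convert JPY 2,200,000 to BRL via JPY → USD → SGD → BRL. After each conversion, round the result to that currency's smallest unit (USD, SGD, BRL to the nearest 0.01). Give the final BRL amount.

JPY 2,200,000 ÷ 120.58 = USD 18,245.15
USD 18,245.15 ÷ 0.73026 = SGD 24,984.46
SGD 24,984.46 × 3.8417 = BRL 95,982.80

BRL 95,982.80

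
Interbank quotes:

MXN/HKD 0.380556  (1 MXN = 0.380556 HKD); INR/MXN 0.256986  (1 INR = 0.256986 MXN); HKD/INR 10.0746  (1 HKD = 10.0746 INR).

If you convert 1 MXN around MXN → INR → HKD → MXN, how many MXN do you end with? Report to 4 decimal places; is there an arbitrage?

Around MXN → INR → HKD → MXN: 1 ÷ 0.256986 ÷ 10.0746 ÷ 0.380556 = 1.014949
Product > 1; profitable direction is MXN → INR → HKD → MXN.

1.0149 (arbitrage exists)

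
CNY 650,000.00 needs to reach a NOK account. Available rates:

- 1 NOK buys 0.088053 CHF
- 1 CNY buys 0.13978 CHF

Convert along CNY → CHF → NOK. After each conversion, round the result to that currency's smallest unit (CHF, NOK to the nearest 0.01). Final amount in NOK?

NOK 1,031,844.46

CNY 650,000.00 × 0.13978 = CHF 90,857.00
CHF 90,857.00 ÷ 0.088053 = NOK 1,031,844.46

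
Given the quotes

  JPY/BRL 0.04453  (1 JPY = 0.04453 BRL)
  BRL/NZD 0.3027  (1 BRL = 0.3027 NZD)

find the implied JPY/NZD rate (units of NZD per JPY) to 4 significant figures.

1 JPY × 0.04453 = 0.04453 BRL
0.04453 BRL × 0.3027 = 0.0134792 NZD

JPY/NZD = 0.01348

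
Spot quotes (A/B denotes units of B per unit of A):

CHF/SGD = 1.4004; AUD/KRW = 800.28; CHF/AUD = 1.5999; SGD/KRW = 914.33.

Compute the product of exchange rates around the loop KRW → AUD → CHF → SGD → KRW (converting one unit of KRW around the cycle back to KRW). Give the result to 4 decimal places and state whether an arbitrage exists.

1.0000 (no arbitrage)

Around KRW → AUD → CHF → SGD → KRW: 1 ÷ 800.28 ÷ 1.5999 × 1.4004 × 914.33 = 1.000047
Product ≈ 1 (deviation 0.005%, within rounding noise).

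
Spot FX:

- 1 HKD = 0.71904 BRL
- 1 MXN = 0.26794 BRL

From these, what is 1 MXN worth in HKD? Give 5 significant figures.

1 MXN × 0.26794 = 0.26794 BRL
0.26794 BRL ÷ 0.71904 = 0.372636 HKD

MXN/HKD = 0.37264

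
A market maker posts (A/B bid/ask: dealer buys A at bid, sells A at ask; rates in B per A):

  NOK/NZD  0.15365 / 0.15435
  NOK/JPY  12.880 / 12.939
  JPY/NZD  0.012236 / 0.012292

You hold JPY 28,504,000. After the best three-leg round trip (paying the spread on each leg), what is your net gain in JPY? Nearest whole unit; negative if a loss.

Net profit: JPY 600,122

Best loop JPY → NZD → NOK → JPY:
JPY 28,504,000 × 0.012236 (sell JPY at bid) = NZD 348,774.94
NZD 348,774.94 ÷ 0.15435 (buy NOK at ask) = NOK 2,259,636.83
NOK 2,259,636.83 × 12.880 (sell NOK at bid) = JPY 29,104,122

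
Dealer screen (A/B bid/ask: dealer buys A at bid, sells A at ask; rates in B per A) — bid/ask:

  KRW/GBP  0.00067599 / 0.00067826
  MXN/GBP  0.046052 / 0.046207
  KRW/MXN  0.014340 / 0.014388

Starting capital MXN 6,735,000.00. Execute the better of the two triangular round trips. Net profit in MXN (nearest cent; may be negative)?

Best loop MXN → KRW → GBP → MXN:
MXN 6,735,000.00 ÷ 0.014388 (buy KRW at ask) = KRW 468,098,415
KRW 468,098,415 × 0.00067599 (sell KRW at bid) = GBP 316,429.85
GBP 316,429.85 ÷ 0.046207 (buy MXN at ask) = MXN 6,848,093.31

Net profit: MXN 113,093.31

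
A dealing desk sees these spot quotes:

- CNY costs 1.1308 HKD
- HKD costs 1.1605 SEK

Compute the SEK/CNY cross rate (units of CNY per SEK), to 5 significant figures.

SEK/CNY = 0.76202

1 SEK ÷ 1.1605 = 0.861698 HKD
0.861698 HKD ÷ 1.1308 = 0.762025 CNY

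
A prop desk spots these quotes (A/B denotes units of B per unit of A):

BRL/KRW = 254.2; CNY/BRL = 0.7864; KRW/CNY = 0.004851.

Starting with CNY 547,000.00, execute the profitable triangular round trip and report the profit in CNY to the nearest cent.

Profit: CNY 17,075.19

Profitable loop is CNY → KRW → BRL → CNY:
CNY 547,000.00 ÷ 0.004851 = KRW 112,760,256
KRW 112,760,256 ÷ 254.2 = BRL 443,588.73
BRL 443,588.73 ÷ 0.7864 = CNY 564,075.19
Profit = CNY 564,075.19 − CNY 547,000.00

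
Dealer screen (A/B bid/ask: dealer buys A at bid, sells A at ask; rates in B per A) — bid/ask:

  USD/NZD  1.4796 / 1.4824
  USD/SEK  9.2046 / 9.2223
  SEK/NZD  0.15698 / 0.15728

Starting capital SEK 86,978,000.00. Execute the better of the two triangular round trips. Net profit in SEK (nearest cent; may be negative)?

Best loop SEK → USD → NZD → SEK:
SEK 86,978,000.00 ÷ 9.2223 (buy USD at ask) = USD 9,431,269.86
USD 9,431,269.86 × 1.4796 (sell USD at bid) = NZD 13,954,506.88
NZD 13,954,506.88 ÷ 0.15728 (buy SEK at ask) = SEK 88,723,975.59

Net profit: SEK 1,745,975.59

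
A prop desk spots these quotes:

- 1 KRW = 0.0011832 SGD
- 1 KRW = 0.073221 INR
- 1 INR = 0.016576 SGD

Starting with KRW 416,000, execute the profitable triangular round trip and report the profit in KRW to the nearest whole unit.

Profit: KRW 10,727

Profitable loop is KRW → INR → SGD → KRW:
KRW 416,000 × 0.073221 = INR 30,459.94
INR 30,459.94 × 0.016576 = SGD 504.90
SGD 504.90 ÷ 0.0011832 = KRW 426,727
Profit = KRW 426,727 − KRW 416,000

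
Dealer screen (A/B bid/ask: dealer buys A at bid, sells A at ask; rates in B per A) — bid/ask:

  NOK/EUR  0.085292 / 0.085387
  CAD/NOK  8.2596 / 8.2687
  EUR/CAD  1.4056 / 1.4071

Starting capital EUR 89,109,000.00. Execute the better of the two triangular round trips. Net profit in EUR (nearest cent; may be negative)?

Best loop EUR → NOK → CAD → EUR:
EUR 89,109,000.00 ÷ 0.085387 (buy NOK at ask) = NOK 1,043,589,773.62
NOK 1,043,589,773.62 ÷ 8.2687 (buy CAD at ask) = CAD 126,209,654.92
CAD 126,209,654.92 ÷ 1.4071 (buy EUR at ask) = EUR 89,694,872.37

Net profit: EUR 585,872.37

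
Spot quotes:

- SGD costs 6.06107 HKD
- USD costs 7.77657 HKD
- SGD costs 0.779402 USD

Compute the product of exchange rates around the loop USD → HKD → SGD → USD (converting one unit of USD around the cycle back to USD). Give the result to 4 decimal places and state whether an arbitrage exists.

1.0000 (no arbitrage)

Around USD → HKD → SGD → USD: 1 × 7.77657 ÷ 6.06107 × 0.779402 = 1.000001
Product ≈ 1 (deviation 0.000%, within rounding noise).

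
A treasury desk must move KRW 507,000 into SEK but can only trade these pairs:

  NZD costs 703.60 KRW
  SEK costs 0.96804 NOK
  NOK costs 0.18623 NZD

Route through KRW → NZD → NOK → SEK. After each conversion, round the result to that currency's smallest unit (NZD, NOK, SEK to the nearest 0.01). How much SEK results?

SEK 3,997.05

KRW 507,000 ÷ 703.60 = NZD 720.58
NZD 720.58 ÷ 0.18623 = NOK 3,869.30
NOK 3,869.30 ÷ 0.96804 = SEK 3,997.05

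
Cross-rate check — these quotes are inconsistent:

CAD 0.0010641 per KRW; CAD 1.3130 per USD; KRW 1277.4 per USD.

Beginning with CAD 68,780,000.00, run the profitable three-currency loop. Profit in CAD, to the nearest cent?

Profitable loop is CAD → USD → KRW → CAD:
CAD 68,780,000.00 ÷ 1.3130 = USD 52,383,853.77
USD 52,383,853.77 × 1277.4 = KRW 66,915,134,806
KRW 66,915,134,806 × 0.0010641 = CAD 71,204,394.95
Profit = CAD 71,204,394.95 − CAD 68,780,000.00

Profit: CAD 2,424,394.95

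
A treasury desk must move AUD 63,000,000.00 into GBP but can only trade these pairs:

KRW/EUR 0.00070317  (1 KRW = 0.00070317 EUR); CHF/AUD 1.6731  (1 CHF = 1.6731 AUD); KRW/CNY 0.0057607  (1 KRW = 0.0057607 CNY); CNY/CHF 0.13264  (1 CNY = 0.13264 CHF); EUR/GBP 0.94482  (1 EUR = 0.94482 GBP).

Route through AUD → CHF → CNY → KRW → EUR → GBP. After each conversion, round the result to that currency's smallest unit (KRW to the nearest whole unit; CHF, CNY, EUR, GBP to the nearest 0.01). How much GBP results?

GBP 32,739,970.94

AUD 63,000,000.00 ÷ 1.6731 = CHF 37,654,653.04
CHF 37,654,653.04 ÷ 0.13264 = CNY 283,886,105.55
CNY 283,886,105.55 ÷ 0.0057607 = KRW 49,279,793,350
KRW 49,279,793,350 × 0.00070317 = EUR 34,652,072.29
EUR 34,652,072.29 × 0.94482 = GBP 32,739,970.94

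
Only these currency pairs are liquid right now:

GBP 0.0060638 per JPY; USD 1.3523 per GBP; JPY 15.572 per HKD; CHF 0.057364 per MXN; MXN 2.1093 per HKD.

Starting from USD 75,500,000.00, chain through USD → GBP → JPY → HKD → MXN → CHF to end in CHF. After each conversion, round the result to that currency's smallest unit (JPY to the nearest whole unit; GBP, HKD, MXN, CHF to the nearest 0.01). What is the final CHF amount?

CHF 71,542,221.18

USD 75,500,000.00 ÷ 1.3523 = GBP 55,830,806.77
GBP 55,830,806.77 ÷ 0.0060638 = JPY 9,207,230,906
JPY 9,207,230,906 ÷ 15.572 = HKD 591,268,360.26
HKD 591,268,360.26 × 2.1093 = MXN 1,247,162,352.30
MXN 1,247,162,352.30 × 0.057364 = CHF 71,542,221.18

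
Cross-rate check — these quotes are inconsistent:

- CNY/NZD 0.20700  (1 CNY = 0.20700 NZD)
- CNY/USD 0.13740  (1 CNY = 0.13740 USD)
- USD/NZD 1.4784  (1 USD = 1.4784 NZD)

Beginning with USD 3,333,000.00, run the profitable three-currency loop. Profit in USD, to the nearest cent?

Profitable loop is USD → CNY → NZD → USD:
USD 3,333,000.00 ÷ 0.13740 = CNY 24,257,641.92
CNY 24,257,641.92 × 0.20700 = NZD 5,021,331.88
NZD 5,021,331.88 ÷ 1.4784 = USD 3,396,463.66
Profit = USD 3,396,463.66 − USD 3,333,000.00

Profit: USD 63,463.66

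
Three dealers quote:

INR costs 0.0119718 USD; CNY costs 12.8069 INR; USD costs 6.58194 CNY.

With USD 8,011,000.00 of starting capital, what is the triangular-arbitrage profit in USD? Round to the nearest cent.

Profitable loop is USD → CNY → INR → USD:
USD 8,011,000.00 × 6.58194 = CNY 52,727,921.34
CNY 52,727,921.34 × 12.8069 = INR 675,281,215.81
INR 675,281,215.81 × 0.0119718 = USD 8,084,331.66
Profit = USD 8,084,331.66 − USD 8,011,000.00

Profit: USD 73,331.66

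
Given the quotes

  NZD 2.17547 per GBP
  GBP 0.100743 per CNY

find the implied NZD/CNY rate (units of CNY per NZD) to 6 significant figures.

1 NZD ÷ 2.17547 = 0.459671 GBP
0.459671 GBP ÷ 0.100743 = 4.56281 CNY

NZD/CNY = 4.56281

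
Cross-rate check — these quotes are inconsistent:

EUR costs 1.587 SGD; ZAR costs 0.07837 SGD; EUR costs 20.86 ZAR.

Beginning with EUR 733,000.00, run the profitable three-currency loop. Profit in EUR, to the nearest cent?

Profit: EUR 22,076.93

Profitable loop is EUR → ZAR → SGD → EUR:
EUR 733,000.00 × 20.86 = ZAR 15,290,380.00
ZAR 15,290,380.00 × 0.07837 = SGD 1,198,307.08
SGD 1,198,307.08 ÷ 1.587 = EUR 755,076.93
Profit = EUR 755,076.93 − EUR 733,000.00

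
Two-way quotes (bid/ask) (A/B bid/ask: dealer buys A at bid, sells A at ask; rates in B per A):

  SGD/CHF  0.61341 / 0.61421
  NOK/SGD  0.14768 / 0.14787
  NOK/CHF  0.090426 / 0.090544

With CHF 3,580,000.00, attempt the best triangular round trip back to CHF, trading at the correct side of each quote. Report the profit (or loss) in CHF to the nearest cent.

Best loop CHF → NOK → SGD → CHF:
CHF 3,580,000.00 ÷ 0.090544 (buy NOK at ask) = NOK 39,538,787.77
NOK 39,538,787.77 × 0.14768 (sell NOK at bid) = SGD 5,839,088.18
SGD 5,839,088.18 × 0.61341 (sell SGD at bid) = CHF 3,581,755.08

Net profit: CHF 1,755.08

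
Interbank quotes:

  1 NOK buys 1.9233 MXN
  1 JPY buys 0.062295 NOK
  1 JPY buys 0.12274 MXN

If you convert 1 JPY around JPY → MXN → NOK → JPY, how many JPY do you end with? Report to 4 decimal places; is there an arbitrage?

Around JPY → MXN → NOK → JPY: 1 × 0.12274 ÷ 1.9233 ÷ 0.062295 = 1.024439
Product > 1; profitable direction is JPY → MXN → NOK → JPY.

1.0244 (arbitrage exists)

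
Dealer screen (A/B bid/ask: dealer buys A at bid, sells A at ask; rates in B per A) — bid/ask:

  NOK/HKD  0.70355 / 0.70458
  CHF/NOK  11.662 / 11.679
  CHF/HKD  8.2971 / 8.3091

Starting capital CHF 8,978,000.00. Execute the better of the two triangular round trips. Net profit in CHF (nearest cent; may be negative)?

Net profit: CHF 74,529.65

Best loop CHF → HKD → NOK → CHF:
CHF 8,978,000.00 × 8.2971 (sell CHF at bid) = HKD 74,491,363.80
HKD 74,491,363.80 ÷ 0.70458 (buy NOK at ask) = NOK 105,724,493.74
NOK 105,724,493.74 ÷ 11.679 (buy CHF at ask) = CHF 9,052,529.65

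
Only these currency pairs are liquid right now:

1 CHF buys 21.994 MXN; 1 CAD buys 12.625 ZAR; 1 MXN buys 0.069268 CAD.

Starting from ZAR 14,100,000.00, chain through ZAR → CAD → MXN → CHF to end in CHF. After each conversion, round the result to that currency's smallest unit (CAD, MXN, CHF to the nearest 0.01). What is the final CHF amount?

ZAR 14,100,000.00 ÷ 12.625 = CAD 1,116,831.68
CAD 1,116,831.68 ÷ 0.069268 = MXN 16,123,342.38
MXN 16,123,342.38 ÷ 21.994 = CHF 733,079.13

CHF 733,079.13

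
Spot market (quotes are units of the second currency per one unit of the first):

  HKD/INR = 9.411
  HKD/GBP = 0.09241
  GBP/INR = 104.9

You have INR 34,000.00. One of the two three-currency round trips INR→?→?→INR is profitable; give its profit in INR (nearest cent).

Profit: INR 1,021.73

Profitable loop is INR → HKD → GBP → INR:
INR 34,000.00 ÷ 9.411 = HKD 3,612.79
HKD 3,612.79 × 0.09241 = GBP 333.86
GBP 333.86 × 104.9 = INR 35,021.73
Profit = INR 35,021.73 − INR 34,000.00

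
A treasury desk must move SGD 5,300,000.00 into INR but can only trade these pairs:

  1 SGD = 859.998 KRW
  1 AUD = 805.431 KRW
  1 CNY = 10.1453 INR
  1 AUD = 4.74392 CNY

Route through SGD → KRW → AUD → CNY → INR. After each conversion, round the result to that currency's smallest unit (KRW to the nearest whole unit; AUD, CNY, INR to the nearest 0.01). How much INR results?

SGD 5,300,000.00 × 859.998 = KRW 4,557,989,400
KRW 4,557,989,400 ÷ 805.431 = AUD 5,659,068.75
AUD 5,659,068.75 × 4.74392 = CNY 26,846,169.42
CNY 26,846,169.42 × 10.1453 = INR 272,362,442.62

INR 272,362,442.62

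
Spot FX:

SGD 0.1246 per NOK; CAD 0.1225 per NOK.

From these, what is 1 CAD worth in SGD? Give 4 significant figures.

CAD/SGD = 1.017

1 CAD ÷ 0.1225 = 8.16327 NOK
8.16327 NOK × 0.1246 = 1.01714 SGD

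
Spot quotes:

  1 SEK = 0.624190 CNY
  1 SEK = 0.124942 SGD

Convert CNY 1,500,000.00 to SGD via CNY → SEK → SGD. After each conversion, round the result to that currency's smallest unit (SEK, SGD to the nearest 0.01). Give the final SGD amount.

CNY 1,500,000.00 ÷ 0.624190 = SEK 2,403,114.44
SEK 2,403,114.44 × 0.124942 = SGD 300,249.92

SGD 300,249.92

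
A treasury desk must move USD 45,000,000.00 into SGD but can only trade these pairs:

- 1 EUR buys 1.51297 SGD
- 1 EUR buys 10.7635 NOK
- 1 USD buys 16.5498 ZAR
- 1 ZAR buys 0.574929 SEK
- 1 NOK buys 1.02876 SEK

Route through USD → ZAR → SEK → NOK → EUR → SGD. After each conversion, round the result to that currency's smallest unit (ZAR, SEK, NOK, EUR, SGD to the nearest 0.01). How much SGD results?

SGD 58,503,548.77

USD 45,000,000.00 × 16.5498 = ZAR 744,741,000.00
ZAR 744,741,000.00 × 0.574929 = SEK 428,173,198.39
SEK 428,173,198.39 ÷ 1.02876 = NOK 416,203,194.52
NOK 416,203,194.52 ÷ 10.7635 = EUR 38,668,016.40
EUR 38,668,016.40 × 1.51297 = SGD 58,503,548.77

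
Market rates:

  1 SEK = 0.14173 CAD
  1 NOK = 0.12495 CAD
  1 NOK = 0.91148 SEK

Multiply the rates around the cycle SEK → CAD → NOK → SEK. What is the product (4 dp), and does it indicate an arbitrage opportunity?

1.0339 (arbitrage exists)

Around SEK → CAD → NOK → SEK: 1 × 0.14173 ÷ 0.12495 × 0.91148 = 1.033886
Product > 1; profitable direction is SEK → CAD → NOK → SEK.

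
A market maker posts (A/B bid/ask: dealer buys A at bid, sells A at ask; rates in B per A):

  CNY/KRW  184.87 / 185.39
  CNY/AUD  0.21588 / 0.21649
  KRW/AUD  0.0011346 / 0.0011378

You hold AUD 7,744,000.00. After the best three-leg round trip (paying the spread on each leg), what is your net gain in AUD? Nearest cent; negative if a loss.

Best loop AUD → KRW → CNY → AUD:
AUD 7,744,000.00 ÷ 0.0011378 (buy KRW at ask) = KRW 6,806,117,068
KRW 6,806,117,068 ÷ 185.39 (buy CNY at ask) = CNY 36,712,428.22
CNY 36,712,428.22 × 0.21588 (sell CNY at bid) = AUD 7,925,479.00

Net profit: AUD 181,479.00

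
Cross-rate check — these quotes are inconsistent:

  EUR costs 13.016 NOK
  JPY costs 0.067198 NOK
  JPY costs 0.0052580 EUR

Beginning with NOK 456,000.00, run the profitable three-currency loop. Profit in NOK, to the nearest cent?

Profit: NOK 8,415.40

Profitable loop is NOK → JPY → EUR → NOK:
NOK 456,000.00 ÷ 0.067198 = JPY 6,785,916
JPY 6,785,916 × 0.0052580 = EUR 35,680.35
EUR 35,680.35 × 13.016 = NOK 464,415.40
Profit = NOK 464,415.40 − NOK 456,000.00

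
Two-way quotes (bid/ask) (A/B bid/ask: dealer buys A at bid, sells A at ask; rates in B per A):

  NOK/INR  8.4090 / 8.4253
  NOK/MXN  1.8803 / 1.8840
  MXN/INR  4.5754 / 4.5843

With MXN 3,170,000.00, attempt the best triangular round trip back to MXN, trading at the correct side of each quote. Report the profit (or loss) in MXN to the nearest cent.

Best loop MXN → INR → NOK → MXN:
MXN 3,170,000.00 × 4.5754 (sell MXN at bid) = INR 14,504,018.00
INR 14,504,018.00 ÷ 8.4253 (buy NOK at ask) = NOK 1,721,483.86
NOK 1,721,483.86 × 1.8803 (sell NOK at bid) = MXN 3,236,906.11

Net profit: MXN 66,906.11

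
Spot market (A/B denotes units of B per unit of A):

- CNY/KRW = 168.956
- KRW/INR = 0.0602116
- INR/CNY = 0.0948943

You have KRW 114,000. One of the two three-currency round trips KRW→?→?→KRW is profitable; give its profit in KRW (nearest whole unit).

Profitable loop is KRW → CNY → INR → KRW:
KRW 114,000 ÷ 168.956 = CNY 674.73
CNY 674.73 ÷ 0.0948943 = INR 7,110.35
INR 7,110.35 ÷ 0.0602116 = KRW 118,089
Profit = KRW 118,089 − KRW 114,000

Profit: KRW 4,089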